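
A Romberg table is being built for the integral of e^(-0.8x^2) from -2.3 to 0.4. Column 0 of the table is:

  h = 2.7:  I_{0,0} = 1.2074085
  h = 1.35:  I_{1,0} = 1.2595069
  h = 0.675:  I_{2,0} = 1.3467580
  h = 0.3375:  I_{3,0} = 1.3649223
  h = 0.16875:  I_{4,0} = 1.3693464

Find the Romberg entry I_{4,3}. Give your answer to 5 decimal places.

1.37081

I_{2,1} = (4·1.3467580 − 1.2595069) / 3 = 1.3758417
I_{3,1} = (4·1.3649223 − 1.3467580) / 3 = 1.3709771
I_{4,1} = (4·1.3693464 − 1.3649223) / 3 = 1.3708211
I_{3,2} = 1.3709771 + (1.3709771 − 1.3758417)/15 = 1.3706528
I_{4,2} = (16·1.3708211 − 1.3709771) / 15 = 1.3708107
I_{4,3} = 1.3708107 + (1.3708107 − 1.3706528)/63 = 1.3708132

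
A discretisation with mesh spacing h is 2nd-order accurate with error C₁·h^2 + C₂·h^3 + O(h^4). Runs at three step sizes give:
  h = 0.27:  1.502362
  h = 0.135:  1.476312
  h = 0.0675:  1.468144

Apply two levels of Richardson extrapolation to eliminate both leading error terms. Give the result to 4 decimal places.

First eliminate the h^2 term (factor 2^2 = 4):
  B₁ = (4·1.476312 − 1.502362)/3 = 1.467629
  B₂ = (4·1.468144 − 1.476312)/3 = 1.465421
Then eliminate the h^3 term (factor 2^3 = 8):
  (8·1.465421 − 1.467629)/7 = 1.465106

1.4651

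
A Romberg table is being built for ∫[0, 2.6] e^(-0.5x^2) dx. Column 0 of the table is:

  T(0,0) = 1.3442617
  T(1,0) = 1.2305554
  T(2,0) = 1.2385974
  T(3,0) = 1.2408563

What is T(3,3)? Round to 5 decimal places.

Richardson extrapolation on the trapezoidal column (denominator 4−1=3):
T(1,1) = 1.2305554 + (1.2305554 − 1.3442617)/3 = 1.1926533
T(2,1) = (4·1.2385974 − 1.2305554) / 3 = 1.2412781
T(3,1) = 1.2408563 + (1.2408563 − 1.2385974)/3 = 1.2416093
T(2,2) = 1.2412781 + (1.2412781 − 1.1926533)/15 = 1.2445198
T(3,2) = 1.2416093 + (1.2416093 − 1.2412781)/15 = 1.2416314
T(3,3) = 1.2416314 + (1.2416314 − 1.2445198)/63 = 1.2415856
(Column j=1 coincides with Simpson's rule on the same nodes.)

1.24159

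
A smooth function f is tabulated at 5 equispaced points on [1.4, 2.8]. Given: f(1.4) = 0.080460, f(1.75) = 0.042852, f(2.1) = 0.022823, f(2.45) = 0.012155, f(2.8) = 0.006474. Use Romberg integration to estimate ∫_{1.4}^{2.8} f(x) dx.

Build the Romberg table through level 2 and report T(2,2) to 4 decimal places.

0.0411

T(0,0) (trapezoid, 1 panel, h=1.4000): 0.060854
T(1,0) (trapezoid, 2 panels, h=0.7000): 0.046403
T(2,0) (trapezoid, 4 panels, h=0.3500): 0.042454
T(1,1) = 0.046403 + (0.046403 − 0.060854)/3 = 0.041586
T(2,1) = 0.042454 + (0.042454 − 0.046403)/3 = 0.041138
T(2,2) = 0.041138 + (0.041138 − 0.041586)/15 = 0.041108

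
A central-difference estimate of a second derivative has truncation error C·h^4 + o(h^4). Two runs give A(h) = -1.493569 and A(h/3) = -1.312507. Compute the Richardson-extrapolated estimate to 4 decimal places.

The leading error scales as h^4; refining by a factor of 3 reduces it by 3^4 = 81.
Extrapolated value = (81·A(h/3) − A(h)) / (81 − 1)
= (81·(-1.312507) − (-1.493569)) / 80
= -104.819498 / 80 = -1.310244

-1.3102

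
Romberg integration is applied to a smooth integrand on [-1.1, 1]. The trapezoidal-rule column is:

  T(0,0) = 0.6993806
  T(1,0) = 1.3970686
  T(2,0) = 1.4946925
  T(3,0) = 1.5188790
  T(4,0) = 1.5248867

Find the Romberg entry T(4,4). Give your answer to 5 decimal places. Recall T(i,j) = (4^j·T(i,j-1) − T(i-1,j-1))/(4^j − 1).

1.52688

T(1,1) = (4·1.3970686 − 0.6993806) / 3 = 1.6296313
T(2,1) = (4·1.4946925 − 1.3970686) / 3 = 1.5272338
T(3,1) = 1.5188790 + (1.5188790 − 1.4946925)/3 = 1.5269412
T(4,1) = 1.5248867 + (1.5248867 − 1.5188790)/3 = 1.5268893
T(2,2) = 1.5272338 + (1.5272338 − 1.6296313)/15 = 1.5204073
T(3,2) = (16·1.5269412 − 1.5272338) / 15 = 1.5269217
T(4,2) = 1.5268893 + (1.5268893 − 1.5269412)/15 = 1.5268858
T(3,3) = 1.5269217 + (1.5269217 − 1.5204073)/63 = 1.5270251
T(4,3) = 1.5268858 + (1.5268858 − 1.5269217)/63 = 1.5268852
T(4,4) = 1.5268852 + (1.5268852 − 1.5270251)/255 = 1.5268847
(Column j=1 coincides with Simpson's rule on the same nodes.)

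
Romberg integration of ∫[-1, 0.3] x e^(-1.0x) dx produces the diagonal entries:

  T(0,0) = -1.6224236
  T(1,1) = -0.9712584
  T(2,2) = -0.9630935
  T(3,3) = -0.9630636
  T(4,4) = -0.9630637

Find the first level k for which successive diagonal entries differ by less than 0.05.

|T(1,1) − T(0,0)| = 0.6511652 ≥ 0.05
|T(2,2) − T(1,1)| = 0.0081649 < 0.05

k = 2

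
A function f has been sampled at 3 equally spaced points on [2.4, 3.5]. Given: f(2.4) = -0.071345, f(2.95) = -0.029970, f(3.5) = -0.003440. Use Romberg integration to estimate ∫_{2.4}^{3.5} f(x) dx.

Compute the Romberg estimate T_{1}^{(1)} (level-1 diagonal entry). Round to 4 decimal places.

-0.0357

T_{0}^{(0)} (trapezoid, 1 panel, h=1.1000): -0.041132
T_{1}^{(0)} (trapezoid, 2 panels, h=0.5500): -0.037049
T_{1}^{(1)} = -0.037049 + (-0.037049 − (-0.041132))/3 = -0.035688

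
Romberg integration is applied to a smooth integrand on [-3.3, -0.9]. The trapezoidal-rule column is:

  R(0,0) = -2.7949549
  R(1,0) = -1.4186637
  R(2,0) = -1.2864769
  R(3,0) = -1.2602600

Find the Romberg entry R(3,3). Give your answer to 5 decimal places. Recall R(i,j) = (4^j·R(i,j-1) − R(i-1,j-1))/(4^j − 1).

-1.25198

Richardson extrapolation on the trapezoidal column (denominator 4−1=3):
R(1,1) = -1.4186637 + (-1.4186637 − (-2.7949549))/3 = -0.9599000
R(2,1) = -1.2864769 + (-1.2864769 − (-1.4186637))/3 = -1.2424146
R(3,1) = (4·(-1.2602600) − (-1.2864769)) / 3 = -1.2515210
R(2,2) = (16·(-1.2424146) − (-0.9599000)) / 15 = -1.2612489
R(3,2) = (16·(-1.2515210) − (-1.2424146)) / 15 = -1.2521281
R(3,3) = -1.2521281 + (-1.2521281 − (-1.2612489))/63 = -1.2519833
(Column j=1 coincides with Simpson's rule on the same nodes.)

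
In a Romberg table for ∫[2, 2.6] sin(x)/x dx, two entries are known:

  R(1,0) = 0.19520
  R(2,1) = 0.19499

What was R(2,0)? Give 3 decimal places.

0.195

From R(2,1) = (4·R(2,0) − R(1,0))/3, solve for R(2,0):
4·R(2,0) = 3·0.19499 + 0.19520 = 0.78017
R(2,0) = 0.19504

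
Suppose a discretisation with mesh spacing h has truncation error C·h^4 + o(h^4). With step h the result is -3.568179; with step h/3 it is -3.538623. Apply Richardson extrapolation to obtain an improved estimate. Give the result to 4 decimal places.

-3.5383

Extrapolated value = (81·A(h/3) − A(h)) / (81 − 1)
= (81·(-3.538623) − (-3.568179)) / 80
= -283.060284 / 80 = -3.538254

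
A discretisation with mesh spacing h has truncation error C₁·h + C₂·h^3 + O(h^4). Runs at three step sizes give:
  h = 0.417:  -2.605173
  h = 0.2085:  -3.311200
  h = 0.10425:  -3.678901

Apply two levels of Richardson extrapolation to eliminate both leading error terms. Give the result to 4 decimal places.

-4.0508

First eliminate the h term (factor 2^1 = 2):
  B₁ = (2·(-3.311200) − (-2.605173))/1 = -4.017227
  B₂ = (2·(-3.678901) − (-3.311200))/1 = -4.046602
Then eliminate the h^3 term (factor 2^3 = 8):
  (8·(-4.046602) − (-4.017227))/7 = -4.050798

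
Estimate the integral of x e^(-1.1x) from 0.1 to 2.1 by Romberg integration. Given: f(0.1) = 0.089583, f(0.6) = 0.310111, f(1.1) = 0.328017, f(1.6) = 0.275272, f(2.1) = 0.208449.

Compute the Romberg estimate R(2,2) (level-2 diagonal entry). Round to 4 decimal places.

0.5501

R(0,0) (trapezoid, 1 panel, h=2.0000): 0.298032
R(1,0) (trapezoid, 2 panels, h=1.0000): 0.477033
R(2,0) (trapezoid, 4 panels, h=0.5000): 0.531208
R(1,1) = 0.477033 + (0.477033 − 0.298032)/3 = 0.536700
R(2,1) = 0.531208 + (0.531208 − 0.477033)/3 = 0.549266
R(2,2) = 0.549266 + (0.549266 − 0.536700)/15 = 0.550104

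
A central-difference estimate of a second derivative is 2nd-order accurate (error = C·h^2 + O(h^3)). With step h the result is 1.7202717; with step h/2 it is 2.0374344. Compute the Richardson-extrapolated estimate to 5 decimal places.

2.14316

The leading error scales as h^2; refining by a factor of 2 reduces it by 2^2 = 4.
Extrapolated value = (4·A(h/2) − A(h)) / (4 − 1)
= (4·2.0374344 − 1.7202717) / 3
= 6.4294659 / 3 = 2.1431553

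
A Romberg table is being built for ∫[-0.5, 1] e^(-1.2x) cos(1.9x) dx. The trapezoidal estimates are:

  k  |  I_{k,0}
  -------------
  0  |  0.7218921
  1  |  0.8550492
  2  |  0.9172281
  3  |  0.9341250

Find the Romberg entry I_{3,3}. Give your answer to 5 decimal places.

0.93987

Richardson extrapolation on the trapezoidal column (denominator 4−1=3):
I_{1,1} = 0.8550492 + (0.8550492 − 0.7218921)/3 = 0.8994349
I_{2,1} = 0.9172281 + (0.9172281 − 0.8550492)/3 = 0.9379544
I_{3,1} = 0.9341250 + (0.9341250 − 0.9172281)/3 = 0.9397573
I_{2,2} = 0.9379544 + (0.9379544 − 0.8994349)/15 = 0.9405224
I_{3,2} = 0.9397573 + (0.9397573 − 0.9379544)/15 = 0.9398775
I_{3,3} = (64·0.9398775 − 0.9405224) / 63 = 0.9398673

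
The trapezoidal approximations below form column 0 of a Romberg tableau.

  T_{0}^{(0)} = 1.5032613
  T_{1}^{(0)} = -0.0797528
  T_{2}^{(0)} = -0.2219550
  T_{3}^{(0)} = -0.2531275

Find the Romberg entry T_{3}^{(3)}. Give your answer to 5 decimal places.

-0.26339

Richardson extrapolation on the trapezoidal column (denominator 4−1=3):
T_{1}^{(1)} = (4·(-0.0797528) − 1.5032613) / 3 = -0.6074242
T_{2}^{(1)} = (4·(-0.2219550) − (-0.0797528)) / 3 = -0.2693557
T_{3}^{(1)} = (4·(-0.2531275) − (-0.2219550)) / 3 = -0.2635183
T_{2}^{(2)} = -0.2693557 + (-0.2693557 − (-0.6074242))/15 = -0.2468178
T_{3}^{(2)} = (16·(-0.2635183) − (-0.2693557)) / 15 = -0.2631291
T_{3}^{(3)} = -0.2631291 + (-0.2631291 − (-0.2468178))/63 = -0.2633880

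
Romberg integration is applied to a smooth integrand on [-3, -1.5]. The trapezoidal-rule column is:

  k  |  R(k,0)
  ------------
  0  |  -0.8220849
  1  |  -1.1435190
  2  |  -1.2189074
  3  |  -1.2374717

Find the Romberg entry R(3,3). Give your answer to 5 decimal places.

R(1,1) = -1.1435190 + (-1.1435190 − (-0.8220849))/3 = -1.2506637
R(2,1) = -1.2189074 + (-1.2189074 − (-1.1435190))/3 = -1.2440369
R(3,1) = (4·(-1.2374717) − (-1.2189074)) / 3 = -1.2436598
R(2,2) = -1.2440369 + (-1.2440369 − (-1.2506637))/15 = -1.2435951
R(3,2) = (16·(-1.2436598) − (-1.2440369)) / 15 = -1.2436347
R(3,3) = (64·(-1.2436347) − (-1.2435951)) / 63 = -1.2436353

-1.24364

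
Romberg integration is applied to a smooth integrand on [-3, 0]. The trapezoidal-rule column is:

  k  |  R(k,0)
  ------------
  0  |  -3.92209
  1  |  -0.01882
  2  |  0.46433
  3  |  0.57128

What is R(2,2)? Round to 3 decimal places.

Richardson extrapolation on the trapezoidal column (denominator 4−1=3):
R(1,1) = (4·(-0.01882) − (-3.92209)) / 3 = 1.28227
R(2,1) = 0.46433 + (0.46433 − (-0.01882))/3 = 0.62538
R(2,2) = (16·0.62538 − 1.28227) / 15 = 0.58159

0.582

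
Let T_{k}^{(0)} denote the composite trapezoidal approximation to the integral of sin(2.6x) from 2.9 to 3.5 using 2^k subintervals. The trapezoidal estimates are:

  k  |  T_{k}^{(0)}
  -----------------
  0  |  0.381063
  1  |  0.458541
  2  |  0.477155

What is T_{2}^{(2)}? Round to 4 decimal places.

Richardson extrapolation on the trapezoidal column (denominator 4−1=3):
T_{1}^{(1)} = 0.458541 + (0.458541 − 0.381063)/3 = 0.484367
T_{2}^{(1)} = 0.477155 + (0.477155 − 0.458541)/3 = 0.483360
T_{2}^{(2)} = 0.483360 + (0.483360 − 0.484367)/15 = 0.483293

0.4833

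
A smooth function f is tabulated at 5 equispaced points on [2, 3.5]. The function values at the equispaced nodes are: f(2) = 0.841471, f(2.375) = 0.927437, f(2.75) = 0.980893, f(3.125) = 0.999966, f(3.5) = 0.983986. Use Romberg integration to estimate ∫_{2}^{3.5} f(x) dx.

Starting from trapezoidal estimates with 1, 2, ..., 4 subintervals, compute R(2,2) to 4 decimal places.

R(0,0) (trapezoid, 1 panel, h=1.5000): 1.369093
R(1,0) (trapezoid, 2 panels, h=0.7500): 1.420216
R(2,0) (trapezoid, 4 panels, h=0.3750): 1.432884
R(1,1) = 1.420216 + (1.420216 − 1.369093)/3 = 1.437257
R(2,1) = 1.432884 + (1.432884 − 1.420216)/3 = 1.437107
R(2,2) = 1.437107 + (1.437107 − 1.437257)/15 = 1.437097

1.4371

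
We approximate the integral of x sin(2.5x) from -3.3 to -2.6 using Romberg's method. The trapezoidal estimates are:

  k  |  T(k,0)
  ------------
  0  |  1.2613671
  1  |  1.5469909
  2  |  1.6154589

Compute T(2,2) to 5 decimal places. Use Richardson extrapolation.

1.63802

Richardson extrapolation on the trapezoidal column (denominator 4−1=3):
T(1,1) = (4·1.5469909 − 1.2613671) / 3 = 1.6421988
T(2,1) = (4·1.6154589 − 1.5469909) / 3 = 1.6382816
T(2,2) = (16·1.6382816 − 1.6421988) / 15 = 1.6380205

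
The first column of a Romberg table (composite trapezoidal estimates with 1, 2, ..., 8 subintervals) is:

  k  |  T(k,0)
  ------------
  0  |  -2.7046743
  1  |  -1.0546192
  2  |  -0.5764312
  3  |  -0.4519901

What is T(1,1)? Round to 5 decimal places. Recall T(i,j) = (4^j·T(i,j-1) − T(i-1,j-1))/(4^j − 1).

Richardson extrapolation on the trapezoidal column (denominator 4−1=3):
T(1,1) = (4·(-1.0546192) − (-2.7046743)) / 3 = -0.5046008

-0.50460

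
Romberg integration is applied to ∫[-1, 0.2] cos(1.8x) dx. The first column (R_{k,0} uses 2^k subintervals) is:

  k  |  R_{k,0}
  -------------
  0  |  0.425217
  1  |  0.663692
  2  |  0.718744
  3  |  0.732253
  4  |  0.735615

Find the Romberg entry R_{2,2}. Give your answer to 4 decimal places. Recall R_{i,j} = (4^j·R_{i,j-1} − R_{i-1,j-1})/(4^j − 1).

Richardson extrapolation on the trapezoidal column (denominator 4−1=3):
R_{1,1} = 0.663692 + (0.663692 − 0.425217)/3 = 0.743184
R_{2,1} = 0.718744 + (0.718744 − 0.663692)/3 = 0.737095
R_{2,2} = 0.737095 + (0.737095 − 0.743184)/15 = 0.736689

0.7367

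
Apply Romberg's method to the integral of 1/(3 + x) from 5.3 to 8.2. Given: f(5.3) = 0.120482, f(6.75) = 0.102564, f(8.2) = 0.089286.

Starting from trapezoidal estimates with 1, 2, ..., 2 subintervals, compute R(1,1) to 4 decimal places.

0.2997

R(0,0) (trapezoid, 1 panel, h=2.9000): 0.304164
R(1,0) (trapezoid, 2 panels, h=1.4500): 0.300800
R(1,1) = 0.300800 + (0.300800 − 0.304164)/3 = 0.299679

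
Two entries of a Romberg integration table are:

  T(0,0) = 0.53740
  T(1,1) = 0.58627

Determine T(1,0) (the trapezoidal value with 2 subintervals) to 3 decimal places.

From T(1,1) = (4·T(1,0) − T(0,0))/3, solve for T(1,0):
4·T(1,0) = 3·0.58627 + 0.53740 = 2.29621
T(1,0) = 0.57405

0.574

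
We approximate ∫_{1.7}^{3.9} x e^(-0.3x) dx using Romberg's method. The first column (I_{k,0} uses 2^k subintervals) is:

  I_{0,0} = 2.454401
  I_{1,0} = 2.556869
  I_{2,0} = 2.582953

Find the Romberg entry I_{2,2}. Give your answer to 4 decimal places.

I_{1,1} = 2.556869 + (2.556869 − 2.454401)/3 = 2.591025
I_{2,1} = 2.582953 + (2.582953 − 2.556869)/3 = 2.591648
I_{2,2} = 2.591648 + (2.591648 − 2.591025)/15 = 2.591690
(Column j=1 coincides with Simpson's rule on the same nodes.)

2.5917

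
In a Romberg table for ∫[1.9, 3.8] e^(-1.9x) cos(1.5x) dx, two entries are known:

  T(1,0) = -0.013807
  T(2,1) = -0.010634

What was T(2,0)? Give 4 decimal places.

From T(2,1) = (4·T(2,0) − T(1,0))/3, solve for T(2,0):
4·T(2,0) = 3·(-0.010634) + (-0.013807) = -0.045709
T(2,0) = -0.011427

-0.0114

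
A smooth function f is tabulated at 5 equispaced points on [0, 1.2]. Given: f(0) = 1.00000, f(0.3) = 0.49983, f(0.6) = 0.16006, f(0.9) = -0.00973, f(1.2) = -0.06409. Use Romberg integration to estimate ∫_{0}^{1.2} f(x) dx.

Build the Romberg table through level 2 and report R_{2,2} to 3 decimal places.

R_{0,0} (trapezoid, 1 panel, h=1.2000): 0.56155
R_{1,0} (trapezoid, 2 panels, h=0.6000): 0.37681
R_{2,0} (trapezoid, 4 panels, h=0.3000): 0.33543
R_{1,1} = 0.37681 + (0.37681 − 0.56155)/3 = 0.31523
R_{2,1} = 0.33543 + (0.33543 − 0.37681)/3 = 0.32164
R_{2,2} = 0.32164 + (0.32164 − 0.31523)/15 = 0.32207

0.322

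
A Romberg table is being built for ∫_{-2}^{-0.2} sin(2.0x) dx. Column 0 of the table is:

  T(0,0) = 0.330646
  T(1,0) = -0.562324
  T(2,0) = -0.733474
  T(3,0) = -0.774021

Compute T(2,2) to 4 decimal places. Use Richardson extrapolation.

-0.7859

Richardson extrapolation on the trapezoidal column (denominator 4−1=3):
T(1,1) = (4·(-0.562324) − 0.330646) / 3 = -0.859981
T(2,1) = -0.733474 + (-0.733474 − (-0.562324))/3 = -0.790524
T(2,2) = (16·(-0.790524) − (-0.859981)) / 15 = -0.785894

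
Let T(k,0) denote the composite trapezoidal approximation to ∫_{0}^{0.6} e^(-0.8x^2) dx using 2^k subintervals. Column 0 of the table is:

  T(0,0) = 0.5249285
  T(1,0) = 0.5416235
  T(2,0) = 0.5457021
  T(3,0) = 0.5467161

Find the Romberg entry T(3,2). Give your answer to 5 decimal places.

Richardson extrapolation on the trapezoidal column (denominator 4−1=3):
T(2,1) = 0.5457021 + (0.5457021 − 0.5416235)/3 = 0.5470616
T(3,1) = 0.5467161 + (0.5467161 − 0.5457021)/3 = 0.5470541
T(3,2) = 0.5470541 + (0.5470541 − 0.5470616)/15 = 0.5470536
(Column j=1 coincides with Simpson's rule on the same nodes.)

0.54705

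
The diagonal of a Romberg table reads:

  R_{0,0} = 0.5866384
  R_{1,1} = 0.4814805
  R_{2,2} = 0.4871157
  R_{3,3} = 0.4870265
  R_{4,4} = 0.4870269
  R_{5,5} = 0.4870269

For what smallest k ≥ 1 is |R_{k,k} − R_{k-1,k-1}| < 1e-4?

k = 3

|R_{1,1} − R_{0,0}| = 0.1051579 ≥ 1e-4
|R_{2,2} − R_{1,1}| = 0.0056352 ≥ 1e-4
|R_{3,3} − R_{2,2}| = 0.0000892 < 1e-4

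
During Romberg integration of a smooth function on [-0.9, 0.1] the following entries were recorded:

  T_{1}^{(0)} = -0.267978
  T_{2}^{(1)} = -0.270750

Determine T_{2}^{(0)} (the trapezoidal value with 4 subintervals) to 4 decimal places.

From T_{2}^{(1)} = (4·T_{2}^{(0)} − T_{1}^{(0)})/3, solve for T_{2}^{(0)}:
4·T_{2}^{(0)} = 3·(-0.270750) + (-0.267978) = -1.080228
T_{2}^{(0)} = -0.270057

-0.2701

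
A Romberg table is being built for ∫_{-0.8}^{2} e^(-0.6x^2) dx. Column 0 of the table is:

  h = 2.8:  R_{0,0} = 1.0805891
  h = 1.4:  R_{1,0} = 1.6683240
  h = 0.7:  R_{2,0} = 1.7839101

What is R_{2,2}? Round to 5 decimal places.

Richardson extrapolation on the trapezoidal column (denominator 4−1=3):
R_{1,1} = 1.6683240 + (1.6683240 − 1.0805891)/3 = 1.8642356
R_{2,1} = (4·1.7839101 − 1.6683240) / 3 = 1.8224388
R_{2,2} = (16·1.8224388 − 1.8642356) / 15 = 1.8196523

1.81965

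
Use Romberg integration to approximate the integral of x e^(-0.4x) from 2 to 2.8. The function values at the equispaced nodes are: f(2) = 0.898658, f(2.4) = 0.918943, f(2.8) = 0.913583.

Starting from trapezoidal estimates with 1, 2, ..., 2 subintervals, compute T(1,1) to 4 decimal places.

0.7317

T(0,0) (trapezoid, 1 panel, h=0.8000): 0.724896
T(1,0) (trapezoid, 2 panels, h=0.4000): 0.730025
T(1,1) = 0.730025 + (0.730025 − 0.724896)/3 = 0.731735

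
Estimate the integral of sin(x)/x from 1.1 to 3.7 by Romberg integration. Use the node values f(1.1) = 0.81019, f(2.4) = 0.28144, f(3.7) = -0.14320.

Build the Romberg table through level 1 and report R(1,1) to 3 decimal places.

0.777

R(0,0) (trapezoid, 1 panel, h=2.6000): 0.86709
R(1,0) (trapezoid, 2 panels, h=1.3000): 0.79942
R(1,1) = 0.79942 + (0.79942 − 0.86709)/3 = 0.77686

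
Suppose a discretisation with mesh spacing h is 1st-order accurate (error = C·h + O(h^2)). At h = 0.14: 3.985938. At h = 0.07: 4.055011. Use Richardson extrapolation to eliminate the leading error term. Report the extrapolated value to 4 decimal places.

4.1241

Extrapolated value = (2·A(h/2) − A(h)) / (2 − 1)
= (2·4.055011 − 3.985938) / 1
= 4.124084 / 1 = 4.124084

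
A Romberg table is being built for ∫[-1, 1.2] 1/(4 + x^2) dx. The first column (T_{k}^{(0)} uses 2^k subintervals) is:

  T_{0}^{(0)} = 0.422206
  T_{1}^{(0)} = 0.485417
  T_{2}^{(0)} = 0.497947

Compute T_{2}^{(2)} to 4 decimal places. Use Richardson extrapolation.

0.5018

T_{1}^{(1)} = 0.485417 + (0.485417 − 0.422206)/3 = 0.506487
T_{2}^{(1)} = 0.497947 + (0.497947 − 0.485417)/3 = 0.502124
T_{2}^{(2)} = (16·0.502124 − 0.506487) / 15 = 0.501833
(Column j=1 coincides with Simpson's rule on the same nodes.)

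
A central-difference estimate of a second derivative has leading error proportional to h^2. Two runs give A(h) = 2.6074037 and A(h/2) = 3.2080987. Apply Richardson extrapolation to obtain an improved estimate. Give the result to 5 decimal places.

3.40833

Extrapolated value = (4·A(h/2) − A(h)) / (4 − 1)
= (4·3.2080987 − 2.6074037) / 3
= 10.2249911 / 3 = 3.4083304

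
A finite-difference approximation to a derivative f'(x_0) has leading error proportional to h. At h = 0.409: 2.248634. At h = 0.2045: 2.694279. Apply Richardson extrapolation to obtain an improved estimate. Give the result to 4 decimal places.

The leading error scales as h; refining by a factor of 2 reduces it by 2^1 = 2.
Extrapolated value = (2·A(h/2) − A(h)) / (2 − 1)
= (2·2.694279 − 2.248634) / 1
= 3.139924 / 1 = 3.139924

3.1399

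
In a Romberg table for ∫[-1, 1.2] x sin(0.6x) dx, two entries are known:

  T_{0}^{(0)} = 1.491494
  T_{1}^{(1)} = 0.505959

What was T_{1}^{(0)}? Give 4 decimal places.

From T_{1}^{(1)} = (4·T_{1}^{(0)} − T_{0}^{(0)})/3, solve for T_{1}^{(0)}:
4·T_{1}^{(0)} = 3·0.505959 + 1.491494 = 3.009371
T_{1}^{(0)} = 0.752343

0.7523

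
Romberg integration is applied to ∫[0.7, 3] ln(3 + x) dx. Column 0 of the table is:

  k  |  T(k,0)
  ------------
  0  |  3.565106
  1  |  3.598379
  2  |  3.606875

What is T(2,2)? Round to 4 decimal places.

3.6097

Richardson extrapolation on the trapezoidal column (denominator 4−1=3):
T(1,1) = (4·3.598379 − 3.565106) / 3 = 3.609470
T(2,1) = 3.606875 + (3.606875 − 3.598379)/3 = 3.609707
T(2,2) = 3.609707 + (3.609707 − 3.609470)/15 = 3.609723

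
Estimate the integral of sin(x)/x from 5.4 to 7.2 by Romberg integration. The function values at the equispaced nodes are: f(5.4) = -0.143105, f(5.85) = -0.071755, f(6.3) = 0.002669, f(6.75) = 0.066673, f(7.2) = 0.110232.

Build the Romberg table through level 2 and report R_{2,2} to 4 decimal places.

R_{0,0} (trapezoid, 1 panel, h=1.8000): -0.029586
R_{1,0} (trapezoid, 2 panels, h=0.9000): -0.012391
R_{2,0} (trapezoid, 4 panels, h=0.4500): -0.008482
R_{1,1} = -0.012391 + (-0.012391 − (-0.029586))/3 = -0.006659
R_{2,1} = -0.008482 + (-0.008482 − (-0.012391))/3 = -0.007179
R_{2,2} = -0.007179 + (-0.007179 − (-0.006659))/15 = -0.007214

-0.0072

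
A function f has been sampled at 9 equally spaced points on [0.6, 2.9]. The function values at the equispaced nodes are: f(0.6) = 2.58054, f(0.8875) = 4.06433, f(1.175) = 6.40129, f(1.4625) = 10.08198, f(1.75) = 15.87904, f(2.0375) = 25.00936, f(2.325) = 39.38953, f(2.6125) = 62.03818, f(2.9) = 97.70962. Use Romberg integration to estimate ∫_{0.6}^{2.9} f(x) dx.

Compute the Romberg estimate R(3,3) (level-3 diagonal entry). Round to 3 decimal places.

R(0,0) (trapezoid, 1 panel, h=2.3000): 115.33368
R(1,0) (trapezoid, 2 panels, h=1.1500): 75.92774
R(2,0) (trapezoid, 4 panels, h=0.5750): 64.29359
R(3,0) (trapezoid, 8 panels, h=0.2875): 61.24003
R(1,1) = 75.92774 + (75.92774 − 115.33368)/3 = 62.79243
R(2,1) = 64.29359 + (64.29359 − 75.92774)/3 = 60.41554
R(3,1) = 61.24003 + (61.24003 − 64.29359)/3 = 60.22218
R(2,2) = 60.41554 + (60.41554 − 62.79243)/15 = 60.25708
R(3,2) = 60.22218 + (60.22218 − 60.41554)/15 = 60.20929
R(3,3) = 60.20929 + (60.20929 − 60.25708)/63 = 60.20853

60.209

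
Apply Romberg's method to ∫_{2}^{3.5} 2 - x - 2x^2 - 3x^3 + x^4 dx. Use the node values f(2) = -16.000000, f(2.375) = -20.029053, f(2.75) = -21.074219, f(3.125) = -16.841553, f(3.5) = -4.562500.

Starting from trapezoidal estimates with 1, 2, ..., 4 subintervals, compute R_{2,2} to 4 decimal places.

-26.2781

R_{0,0} (trapezoid, 1 panel, h=1.5000): -15.421875
R_{1,0} (trapezoid, 2 panels, h=0.7500): -23.516602
R_{2,0} (trapezoid, 4 panels, h=0.3750): -25.584778
R_{1,1} = -23.516602 + (-23.516602 − (-15.421875))/3 = -26.214844
R_{2,1} = -25.584778 + (-25.584778 − (-23.516602))/3 = -26.274170
R_{2,2} = -26.274170 + (-26.274170 − (-26.214844))/15 = -26.278125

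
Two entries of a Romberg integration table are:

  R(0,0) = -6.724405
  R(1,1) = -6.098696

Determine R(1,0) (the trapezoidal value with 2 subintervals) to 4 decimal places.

-6.2551

From R(1,1) = (4·R(1,0) − R(0,0))/3, solve for R(1,0):
4·R(1,0) = 3·(-6.098696) + (-6.724405) = -25.020493
R(1,0) = -6.255123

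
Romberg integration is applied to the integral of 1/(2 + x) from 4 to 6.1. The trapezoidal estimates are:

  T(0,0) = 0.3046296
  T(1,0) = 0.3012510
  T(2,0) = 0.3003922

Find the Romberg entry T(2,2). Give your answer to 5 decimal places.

T(1,1) = 0.3012510 + (0.3012510 − 0.3046296)/3 = 0.3001248
T(2,1) = 0.3003922 + (0.3003922 − 0.3012510)/3 = 0.3001059
T(2,2) = 0.3001059 + (0.3001059 − 0.3001248)/15 = 0.3001046

0.30010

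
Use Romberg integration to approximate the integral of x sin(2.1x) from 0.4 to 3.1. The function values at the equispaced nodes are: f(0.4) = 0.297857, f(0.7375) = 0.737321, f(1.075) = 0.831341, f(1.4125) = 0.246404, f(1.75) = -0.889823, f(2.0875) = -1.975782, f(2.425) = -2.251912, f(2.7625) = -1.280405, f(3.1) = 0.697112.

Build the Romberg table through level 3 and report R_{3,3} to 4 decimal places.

-1.4281

R_{0,0} (trapezoid, 1 panel, h=2.7000): 1.343208
R_{1,0} (trapezoid, 2 panels, h=1.3500): -0.529657
R_{2,0} (trapezoid, 4 panels, h=0.6750): -1.223714
R_{3,0} (trapezoid, 8 panels, h=0.3375): -1.378813
R_{1,1} = -0.529657 + (-0.529657 − 1.343208)/3 = -1.153945
R_{2,1} = -1.223714 + (-1.223714 − (-0.529657))/3 = -1.455066
R_{3,1} = -1.378813 + (-1.378813 − (-1.223714))/3 = -1.430513
R_{2,2} = -1.455066 + (-1.455066 − (-1.153945))/15 = -1.475141
R_{3,2} = -1.430513 + (-1.430513 − (-1.455066))/15 = -1.428876
R_{3,3} = -1.428876 + (-1.428876 − (-1.475141))/63 = -1.428142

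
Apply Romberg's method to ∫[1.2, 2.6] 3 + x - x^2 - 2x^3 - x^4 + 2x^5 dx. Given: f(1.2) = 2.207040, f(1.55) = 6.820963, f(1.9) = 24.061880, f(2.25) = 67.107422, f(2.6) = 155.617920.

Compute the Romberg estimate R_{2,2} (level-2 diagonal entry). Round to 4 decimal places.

58.4768

R_{0,0} (trapezoid, 1 panel, h=1.4000): 110.477472
R_{1,0} (trapezoid, 2 panels, h=0.7000): 72.082052
R_{2,0} (trapezoid, 4 panels, h=0.3500): 61.915961
R_{1,1} = 72.082052 + (72.082052 − 110.477472)/3 = 59.283579
R_{2,1} = 61.915961 + (61.915961 − 72.082052)/3 = 58.527264
R_{2,2} = 58.527264 + (58.527264 − 59.283579)/15 = 58.476843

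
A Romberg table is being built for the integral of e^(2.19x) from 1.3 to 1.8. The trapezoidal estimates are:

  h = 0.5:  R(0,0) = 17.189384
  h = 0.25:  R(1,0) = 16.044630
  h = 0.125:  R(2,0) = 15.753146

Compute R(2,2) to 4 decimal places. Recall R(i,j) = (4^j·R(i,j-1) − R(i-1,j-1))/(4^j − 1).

15.6555

R(1,1) = 16.044630 + (16.044630 − 17.189384)/3 = 15.663045
R(2,1) = (4·15.753146 − 16.044630) / 3 = 15.655985
R(2,2) = (16·15.655985 − 15.663045) / 15 = 15.655514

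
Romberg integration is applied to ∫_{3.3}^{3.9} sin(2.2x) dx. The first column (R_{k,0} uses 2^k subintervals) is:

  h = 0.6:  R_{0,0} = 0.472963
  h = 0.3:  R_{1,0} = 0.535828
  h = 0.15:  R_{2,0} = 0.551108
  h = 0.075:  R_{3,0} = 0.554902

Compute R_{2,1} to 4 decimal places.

0.5562

R_{2,1} = (4·0.551108 − 0.535828) / 3 = 0.556201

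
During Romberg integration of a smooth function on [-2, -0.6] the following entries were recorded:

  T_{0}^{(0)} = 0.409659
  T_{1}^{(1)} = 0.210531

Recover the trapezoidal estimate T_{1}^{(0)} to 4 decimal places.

0.2603

From T_{1}^{(1)} = (4·T_{1}^{(0)} − T_{0}^{(0)})/3, solve for T_{1}^{(0)}:
4·T_{1}^{(0)} = 3·0.210531 + 0.409659 = 1.041252
T_{1}^{(0)} = 0.260313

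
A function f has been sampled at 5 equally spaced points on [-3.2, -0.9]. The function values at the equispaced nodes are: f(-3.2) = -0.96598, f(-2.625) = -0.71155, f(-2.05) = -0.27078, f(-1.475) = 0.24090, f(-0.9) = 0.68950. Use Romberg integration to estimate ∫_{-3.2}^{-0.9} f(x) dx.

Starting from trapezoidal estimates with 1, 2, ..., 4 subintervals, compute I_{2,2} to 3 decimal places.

-0.517

I_{0,0} (trapezoid, 1 panel, h=2.3000): -0.31795
I_{1,0} (trapezoid, 2 panels, h=1.1500): -0.47037
I_{2,0} (trapezoid, 4 panels, h=0.5750): -0.50581
I_{1,1} = -0.47037 + (-0.47037 − (-0.31795))/3 = -0.52118
I_{2,1} = -0.50581 + (-0.50581 − (-0.47037))/3 = -0.51762
I_{2,2} = -0.51762 + (-0.51762 − (-0.52118))/15 = -0.51738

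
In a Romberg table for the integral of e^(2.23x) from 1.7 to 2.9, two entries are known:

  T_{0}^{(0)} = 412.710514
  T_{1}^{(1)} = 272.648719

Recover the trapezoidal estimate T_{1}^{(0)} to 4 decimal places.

From T_{1}^{(1)} = (4·T_{1}^{(0)} − T_{0}^{(0)})/3, solve for T_{1}^{(0)}:
4·T_{1}^{(0)} = 3·272.648719 + 412.710514 = 1230.656671
T_{1}^{(0)} = 307.664168

307.6642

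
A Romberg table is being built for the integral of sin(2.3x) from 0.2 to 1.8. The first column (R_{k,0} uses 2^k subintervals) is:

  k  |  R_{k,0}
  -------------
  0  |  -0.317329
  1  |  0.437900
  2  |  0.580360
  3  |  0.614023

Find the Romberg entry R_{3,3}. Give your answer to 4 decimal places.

0.6251

Richardson extrapolation on the trapezoidal column (denominator 4−1=3):
R_{1,1} = (4·0.437900 − (-0.317329)) / 3 = 0.689643
R_{2,1} = (4·0.580360 − 0.437900) / 3 = 0.627847
R_{3,1} = 0.614023 + (0.614023 − 0.580360)/3 = 0.625244
R_{2,2} = (16·0.627847 − 0.689643) / 15 = 0.623727
R_{3,2} = 0.625244 + (0.625244 − 0.627847)/15 = 0.625070
R_{3,3} = (64·0.625070 − 0.623727) / 63 = 0.625091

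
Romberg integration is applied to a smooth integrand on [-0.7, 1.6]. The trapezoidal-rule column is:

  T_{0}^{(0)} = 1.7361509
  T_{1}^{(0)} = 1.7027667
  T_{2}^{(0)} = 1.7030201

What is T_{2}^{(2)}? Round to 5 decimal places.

T_{1}^{(1)} = (4·1.7027667 − 1.7361509) / 3 = 1.6916386
T_{2}^{(1)} = (4·1.7030201 − 1.7027667) / 3 = 1.7031046
T_{2}^{(2)} = 1.7031046 + (1.7031046 − 1.6916386)/15 = 1.7038690

1.70387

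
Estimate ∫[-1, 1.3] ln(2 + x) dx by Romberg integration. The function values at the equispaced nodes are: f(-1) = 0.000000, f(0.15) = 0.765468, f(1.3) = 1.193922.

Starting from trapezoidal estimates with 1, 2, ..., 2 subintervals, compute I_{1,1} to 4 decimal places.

1.6314

I_{0,0} (trapezoid, 1 panel, h=2.3000): 1.373010
I_{1,0} (trapezoid, 2 panels, h=1.1500): 1.566793
I_{1,1} = 1.566793 + (1.566793 − 1.373010)/3 = 1.631387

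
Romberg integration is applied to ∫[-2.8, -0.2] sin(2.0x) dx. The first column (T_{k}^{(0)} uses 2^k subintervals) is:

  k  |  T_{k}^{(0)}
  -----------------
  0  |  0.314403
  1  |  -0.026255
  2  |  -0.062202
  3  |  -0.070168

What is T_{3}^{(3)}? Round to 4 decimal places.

Richardson extrapolation on the trapezoidal column (denominator 4−1=3):
T_{1}^{(1)} = (4·(-0.026255) − 0.314403) / 3 = -0.139808
T_{2}^{(1)} = (4·(-0.062202) − (-0.026255)) / 3 = -0.074184
T_{3}^{(1)} = (4·(-0.070168) − (-0.062202)) / 3 = -0.072823
T_{2}^{(2)} = (16·(-0.074184) − (-0.139808)) / 15 = -0.069809
T_{3}^{(2)} = -0.072823 + (-0.072823 − (-0.074184))/15 = -0.072732
T_{3}^{(3)} = (64·(-0.072732) − (-0.069809)) / 63 = -0.072778

-0.0728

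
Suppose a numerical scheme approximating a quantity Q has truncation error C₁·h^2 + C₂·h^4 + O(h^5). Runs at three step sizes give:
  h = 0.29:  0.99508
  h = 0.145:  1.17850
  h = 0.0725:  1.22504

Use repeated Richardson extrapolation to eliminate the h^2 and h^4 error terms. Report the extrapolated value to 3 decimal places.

1.241

First eliminate the h^2 term (factor 2^2 = 4):
  B₁ = (4·1.17850 − 0.99508)/3 = 1.23964
  B₂ = (4·1.22504 − 1.17850)/3 = 1.24055
Then eliminate the h^4 term (factor 2^4 = 16):
  (16·1.24055 − 1.23964)/15 = 1.24061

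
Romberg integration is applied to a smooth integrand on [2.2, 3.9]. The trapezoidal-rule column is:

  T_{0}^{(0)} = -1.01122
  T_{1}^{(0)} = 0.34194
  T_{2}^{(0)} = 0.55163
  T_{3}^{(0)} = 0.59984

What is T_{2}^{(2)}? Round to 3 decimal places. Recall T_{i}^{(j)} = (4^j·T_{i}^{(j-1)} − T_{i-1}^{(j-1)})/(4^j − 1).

0.610

Richardson extrapolation on the trapezoidal column (denominator 4−1=3):
T_{1}^{(1)} = 0.34194 + (0.34194 − (-1.01122))/3 = 0.79299
T_{2}^{(1)} = 0.55163 + (0.55163 − 0.34194)/3 = 0.62153
T_{2}^{(2)} = 0.62153 + (0.62153 − 0.79299)/15 = 0.61010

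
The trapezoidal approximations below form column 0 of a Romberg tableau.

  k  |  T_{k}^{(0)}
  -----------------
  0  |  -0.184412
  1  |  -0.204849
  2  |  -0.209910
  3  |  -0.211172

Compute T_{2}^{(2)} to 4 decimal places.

T_{1}^{(1)} = -0.204849 + (-0.204849 − (-0.184412))/3 = -0.211661
T_{2}^{(1)} = -0.209910 + (-0.209910 − (-0.204849))/3 = -0.211597
T_{2}^{(2)} = (16·(-0.211597) − (-0.211661)) / 15 = -0.211593

-0.2116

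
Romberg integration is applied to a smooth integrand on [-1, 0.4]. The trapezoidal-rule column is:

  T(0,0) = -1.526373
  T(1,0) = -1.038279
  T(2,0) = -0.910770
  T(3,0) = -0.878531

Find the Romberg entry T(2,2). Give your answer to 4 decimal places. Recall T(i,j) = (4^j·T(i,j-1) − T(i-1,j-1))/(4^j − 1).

T(1,1) = -1.038279 + (-1.038279 − (-1.526373))/3 = -0.875581
T(2,1) = -0.910770 + (-0.910770 − (-1.038279))/3 = -0.868267
T(2,2) = -0.868267 + (-0.868267 − (-0.875581))/15 = -0.867779

-0.8678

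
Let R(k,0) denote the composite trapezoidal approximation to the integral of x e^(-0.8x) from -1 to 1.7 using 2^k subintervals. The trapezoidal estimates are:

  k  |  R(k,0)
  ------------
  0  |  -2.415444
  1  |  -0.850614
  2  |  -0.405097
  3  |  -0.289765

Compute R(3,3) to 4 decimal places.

-0.2510

R(1,1) = (4·(-0.850614) − (-2.415444)) / 3 = -0.329004
R(2,1) = -0.405097 + (-0.405097 − (-0.850614))/3 = -0.256591
R(3,1) = (4·(-0.289765) − (-0.405097)) / 3 = -0.251321
R(2,2) = (16·(-0.256591) − (-0.329004)) / 15 = -0.251763
R(3,2) = (16·(-0.251321) − (-0.256591)) / 15 = -0.250970
R(3,3) = -0.250970 + (-0.250970 − (-0.251763))/63 = -0.250957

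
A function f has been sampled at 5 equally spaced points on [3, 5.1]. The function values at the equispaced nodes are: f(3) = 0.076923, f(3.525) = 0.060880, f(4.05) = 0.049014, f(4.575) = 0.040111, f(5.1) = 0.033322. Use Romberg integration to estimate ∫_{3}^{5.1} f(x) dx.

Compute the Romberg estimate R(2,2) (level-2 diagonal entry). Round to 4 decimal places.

0.1071

R(0,0) (trapezoid, 1 panel, h=2.1000): 0.115757
R(1,0) (trapezoid, 2 panels, h=1.0500): 0.109343
R(2,0) (trapezoid, 4 panels, h=0.5250): 0.107692
R(1,1) = 0.109343 + (0.109343 − 0.115757)/3 = 0.107205
R(2,1) = 0.107692 + (0.107692 − 0.109343)/3 = 0.107142
R(2,2) = 0.107142 + (0.107142 − 0.107205)/15 = 0.107138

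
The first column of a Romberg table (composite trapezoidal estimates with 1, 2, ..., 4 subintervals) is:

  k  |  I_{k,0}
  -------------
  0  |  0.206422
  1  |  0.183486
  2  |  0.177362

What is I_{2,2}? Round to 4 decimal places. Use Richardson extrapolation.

Richardson extrapolation on the trapezoidal column (denominator 4−1=3):
I_{1,1} = 0.183486 + (0.183486 − 0.206422)/3 = 0.175841
I_{2,1} = (4·0.177362 − 0.183486) / 3 = 0.175321
I_{2,2} = 0.175321 + (0.175321 − 0.175841)/15 = 0.175286

0.1753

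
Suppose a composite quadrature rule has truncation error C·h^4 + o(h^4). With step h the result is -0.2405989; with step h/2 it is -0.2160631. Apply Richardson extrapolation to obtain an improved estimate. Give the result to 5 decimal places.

The leading error scales as h^4; refining by a factor of 2 reduces it by 2^4 = 16.
Extrapolated value = (16·A(h/2) − A(h)) / (16 − 1)
= (16·(-0.2160631) − (-0.2405989)) / 15
= -3.2164107 / 15 = -0.2144274

-0.21443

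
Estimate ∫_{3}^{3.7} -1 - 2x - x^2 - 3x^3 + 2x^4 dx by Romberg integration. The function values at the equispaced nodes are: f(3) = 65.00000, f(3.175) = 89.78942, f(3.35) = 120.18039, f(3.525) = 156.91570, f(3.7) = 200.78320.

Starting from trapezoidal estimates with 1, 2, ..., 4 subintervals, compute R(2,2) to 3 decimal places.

87.089

R(0,0) (trapezoid, 1 panel, h=0.7000): 93.02412
R(1,0) (trapezoid, 2 panels, h=0.3500): 88.57520
R(2,0) (trapezoid, 4 panels, h=0.1750): 87.46099
R(1,1) = 88.57520 + (88.57520 − 93.02412)/3 = 87.09223
R(2,1) = 87.46099 + (87.46099 − 88.57520)/3 = 87.08959
R(2,2) = 87.08959 + (87.08959 − 87.09223)/15 = 87.08941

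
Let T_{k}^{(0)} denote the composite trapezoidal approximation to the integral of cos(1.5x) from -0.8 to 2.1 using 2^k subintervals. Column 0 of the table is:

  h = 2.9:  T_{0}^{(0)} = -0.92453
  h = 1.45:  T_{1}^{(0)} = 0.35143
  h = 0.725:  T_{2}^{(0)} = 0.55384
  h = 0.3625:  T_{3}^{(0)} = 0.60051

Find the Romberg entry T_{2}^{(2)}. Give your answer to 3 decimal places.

0.611

T_{1}^{(1)} = (4·0.35143 − (-0.92453)) / 3 = 0.77675
T_{2}^{(1)} = 0.55384 + (0.55384 − 0.35143)/3 = 0.62131
T_{2}^{(2)} = 0.62131 + (0.62131 − 0.77675)/15 = 0.61095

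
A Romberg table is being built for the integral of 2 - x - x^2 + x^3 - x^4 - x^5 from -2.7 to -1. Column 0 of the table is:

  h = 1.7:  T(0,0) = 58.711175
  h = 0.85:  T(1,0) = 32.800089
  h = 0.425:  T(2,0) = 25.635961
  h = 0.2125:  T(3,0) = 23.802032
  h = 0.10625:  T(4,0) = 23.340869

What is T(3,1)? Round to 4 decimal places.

Richardson extrapolation on the trapezoidal column (denominator 4−1=3):
T(3,1) = 23.802032 + (23.802032 − 25.635961)/3 = 23.190722

23.1907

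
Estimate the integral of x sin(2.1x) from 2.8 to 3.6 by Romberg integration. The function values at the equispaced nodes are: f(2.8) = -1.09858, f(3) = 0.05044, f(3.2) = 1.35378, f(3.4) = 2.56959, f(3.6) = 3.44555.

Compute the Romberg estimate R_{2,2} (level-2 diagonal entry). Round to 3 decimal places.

R_{0,0} (trapezoid, 1 panel, h=0.8000): 0.93879
R_{1,0} (trapezoid, 2 panels, h=0.4000): 1.01091
R_{2,0} (trapezoid, 4 panels, h=0.2000): 1.02946
R_{1,1} = 1.01091 + (1.01091 − 0.93879)/3 = 1.03495
R_{2,1} = 1.02946 + (1.02946 − 1.01091)/3 = 1.03564
R_{2,2} = 1.03564 + (1.03564 − 1.03495)/15 = 1.03569

1.036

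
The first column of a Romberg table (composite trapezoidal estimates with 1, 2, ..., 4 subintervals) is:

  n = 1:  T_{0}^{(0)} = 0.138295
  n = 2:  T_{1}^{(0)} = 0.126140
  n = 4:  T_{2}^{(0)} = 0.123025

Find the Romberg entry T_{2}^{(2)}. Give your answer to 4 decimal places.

T_{1}^{(1)} = (4·0.126140 − 0.138295) / 3 = 0.122088
T_{2}^{(1)} = 0.123025 + (0.123025 − 0.126140)/3 = 0.121987
T_{2}^{(2)} = 0.121987 + (0.121987 − 0.122088)/15 = 0.121980

0.1220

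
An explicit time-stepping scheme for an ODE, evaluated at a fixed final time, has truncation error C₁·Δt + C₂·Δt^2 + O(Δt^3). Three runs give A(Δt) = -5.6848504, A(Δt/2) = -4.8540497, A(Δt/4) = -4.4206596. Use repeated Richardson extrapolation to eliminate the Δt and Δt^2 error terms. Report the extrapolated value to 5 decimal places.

First eliminate the Δt term (factor 2^1 = 2):
  B₁ = (2·(-4.8540497) − (-5.6848504))/1 = -4.0232490
  B₂ = (2·(-4.4206596) − (-4.8540497))/1 = -3.9872695
Then eliminate the Δt^2 term (factor 2^2 = 4):
  (4·(-3.9872695) − (-4.0232490))/3 = -3.9752763

-3.97528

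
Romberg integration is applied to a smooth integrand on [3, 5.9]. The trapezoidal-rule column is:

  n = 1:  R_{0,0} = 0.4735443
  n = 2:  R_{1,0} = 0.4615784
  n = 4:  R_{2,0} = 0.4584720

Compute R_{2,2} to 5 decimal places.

0.45743

Richardson extrapolation on the trapezoidal column (denominator 4−1=3):
R_{1,1} = 0.4615784 + (0.4615784 − 0.4735443)/3 = 0.4575898
R_{2,1} = (4·0.4584720 − 0.4615784) / 3 = 0.4574365
R_{2,2} = 0.4574365 + (0.4574365 − 0.4575898)/15 = 0.4574263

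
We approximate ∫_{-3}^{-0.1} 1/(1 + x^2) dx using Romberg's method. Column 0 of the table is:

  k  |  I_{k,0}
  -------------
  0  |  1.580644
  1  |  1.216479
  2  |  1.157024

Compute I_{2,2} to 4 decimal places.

Richardson extrapolation on the trapezoidal column (denominator 4−1=3):
I_{1,1} = 1.216479 + (1.216479 − 1.580644)/3 = 1.095091
I_{2,1} = 1.157024 + (1.157024 − 1.216479)/3 = 1.137206
I_{2,2} = 1.137206 + (1.137206 − 1.095091)/15 = 1.140014

1.1400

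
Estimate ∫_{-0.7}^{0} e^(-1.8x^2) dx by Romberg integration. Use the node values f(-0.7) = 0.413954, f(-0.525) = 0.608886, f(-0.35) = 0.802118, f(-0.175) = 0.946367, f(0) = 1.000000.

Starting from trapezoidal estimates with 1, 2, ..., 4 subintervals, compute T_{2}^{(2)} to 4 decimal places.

0.5389

T_{0}^{(0)} (trapezoid, 1 panel, h=0.7000): 0.494884
T_{1}^{(0)} (trapezoid, 2 panels, h=0.3500): 0.528183
T_{2}^{(0)} (trapezoid, 4 panels, h=0.1750): 0.536261
T_{1}^{(1)} = 0.528183 + (0.528183 − 0.494884)/3 = 0.539283
T_{2}^{(1)} = 0.536261 + (0.536261 − 0.528183)/3 = 0.538954
T_{2}^{(2)} = 0.538954 + (0.538954 − 0.539283)/15 = 0.538932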